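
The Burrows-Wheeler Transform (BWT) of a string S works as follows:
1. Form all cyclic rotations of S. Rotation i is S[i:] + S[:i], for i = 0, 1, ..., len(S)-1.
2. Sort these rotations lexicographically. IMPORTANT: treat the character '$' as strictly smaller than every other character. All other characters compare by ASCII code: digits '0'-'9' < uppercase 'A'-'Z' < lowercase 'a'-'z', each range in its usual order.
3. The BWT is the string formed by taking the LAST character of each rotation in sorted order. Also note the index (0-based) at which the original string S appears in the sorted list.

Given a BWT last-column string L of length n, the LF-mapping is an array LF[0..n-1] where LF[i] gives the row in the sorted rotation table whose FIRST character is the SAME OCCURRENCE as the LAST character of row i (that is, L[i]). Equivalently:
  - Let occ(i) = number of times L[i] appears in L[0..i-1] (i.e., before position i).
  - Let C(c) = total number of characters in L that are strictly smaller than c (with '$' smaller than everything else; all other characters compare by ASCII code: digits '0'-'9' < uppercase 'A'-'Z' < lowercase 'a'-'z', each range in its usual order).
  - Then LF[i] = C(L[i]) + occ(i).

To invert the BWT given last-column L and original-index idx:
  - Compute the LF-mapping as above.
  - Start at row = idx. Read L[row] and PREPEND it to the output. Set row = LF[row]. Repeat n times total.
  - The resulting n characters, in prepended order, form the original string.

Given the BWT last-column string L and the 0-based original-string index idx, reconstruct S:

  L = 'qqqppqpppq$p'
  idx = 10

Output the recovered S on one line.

Answer: qpqpppqqppq$

Derivation:
LF mapping: 7 8 9 1 2 10 3 4 5 11 0 6
Walk LF starting at row 10, prepending L[row]:
  step 1: row=10, L[10]='$', prepend. Next row=LF[10]=0
  step 2: row=0, L[0]='q', prepend. Next row=LF[0]=7
  step 3: row=7, L[7]='p', prepend. Next row=LF[7]=4
  step 4: row=4, L[4]='p', prepend. Next row=LF[4]=2
  step 5: row=2, L[2]='q', prepend. Next row=LF[2]=9
  step 6: row=9, L[9]='q', prepend. Next row=LF[9]=11
  step 7: row=11, L[11]='p', prepend. Next row=LF[11]=6
  step 8: row=6, L[6]='p', prepend. Next row=LF[6]=3
  step 9: row=3, L[3]='p', prepend. Next row=LF[3]=1
  step 10: row=1, L[1]='q', prepend. Next row=LF[1]=8
  step 11: row=8, L[8]='p', prepend. Next row=LF[8]=5
  step 12: row=5, L[5]='q', prepend. Next row=LF[5]=10
Reversed output: qpqpppqqppq$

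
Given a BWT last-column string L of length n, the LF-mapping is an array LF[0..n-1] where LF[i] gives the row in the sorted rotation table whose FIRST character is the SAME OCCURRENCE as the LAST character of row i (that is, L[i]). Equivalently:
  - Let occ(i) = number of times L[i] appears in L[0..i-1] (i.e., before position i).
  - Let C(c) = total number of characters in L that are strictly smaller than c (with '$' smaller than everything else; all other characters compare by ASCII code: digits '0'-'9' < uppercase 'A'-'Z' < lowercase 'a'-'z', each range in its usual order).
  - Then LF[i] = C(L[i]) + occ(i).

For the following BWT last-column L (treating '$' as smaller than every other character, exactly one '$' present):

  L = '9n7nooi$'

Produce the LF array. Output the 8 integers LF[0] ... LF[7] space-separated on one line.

Char counts: '$':1, '7':1, '9':1, 'i':1, 'n':2, 'o':2
C (first-col start): C('$')=0, C('7')=1, C('9')=2, C('i')=3, C('n')=4, C('o')=6
L[0]='9': occ=0, LF[0]=C('9')+0=2+0=2
L[1]='n': occ=0, LF[1]=C('n')+0=4+0=4
L[2]='7': occ=0, LF[2]=C('7')+0=1+0=1
L[3]='n': occ=1, LF[3]=C('n')+1=4+1=5
L[4]='o': occ=0, LF[4]=C('o')+0=6+0=6
L[5]='o': occ=1, LF[5]=C('o')+1=6+1=7
L[6]='i': occ=0, LF[6]=C('i')+0=3+0=3
L[7]='$': occ=0, LF[7]=C('$')+0=0+0=0

Answer: 2 4 1 5 6 7 3 0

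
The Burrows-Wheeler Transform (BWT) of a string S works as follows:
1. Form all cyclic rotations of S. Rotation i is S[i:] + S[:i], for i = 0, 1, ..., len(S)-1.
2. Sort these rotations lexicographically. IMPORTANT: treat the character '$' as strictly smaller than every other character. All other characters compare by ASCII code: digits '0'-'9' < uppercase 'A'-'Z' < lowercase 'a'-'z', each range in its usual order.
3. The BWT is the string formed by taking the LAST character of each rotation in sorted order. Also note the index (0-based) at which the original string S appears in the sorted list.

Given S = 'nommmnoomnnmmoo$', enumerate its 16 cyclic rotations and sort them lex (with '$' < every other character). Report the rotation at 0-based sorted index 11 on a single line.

All 16 rotations (rotation i = S[i:]+S[:i]):
  rot[0] = nommmnoomnnmmoo$
  rot[1] = ommmnoomnnmmoo$n
  rot[2] = mmmnoomnnmmoo$no
  rot[3] = mmnoomnnmmoo$nom
  rot[4] = mnoomnnmmoo$nomm
  rot[5] = noomnnmmoo$nommm
  rot[6] = oomnnmmoo$nommmn
  rot[7] = omnnmmoo$nommmno
  rot[8] = mnnmmoo$nommmnoo
  rot[9] = nnmmoo$nommmnoom
  rot[10] = nmmoo$nommmnoomn
  rot[11] = mmoo$nommmnoomnn
  rot[12] = moo$nommmnoomnnm
  rot[13] = oo$nommmnoomnnmm
  rot[14] = o$nommmnoomnnmmo
  rot[15] = $nommmnoomnnmmoo
Sorted (with $ < everything):
  sorted[0] = $nommmnoomnnmmoo
  sorted[1] = mmmnoomnnmmoo$no
  sorted[2] = mmnoomnnmmoo$nom
  sorted[3] = mmoo$nommmnoomnn
  sorted[4] = mnnmmoo$nommmnoo
  sorted[5] = mnoomnnmmoo$nomm
  sorted[6] = moo$nommmnoomnnm
  sorted[7] = nmmoo$nommmnoomn
  sorted[8] = nnmmoo$nommmnoom
  sorted[9] = nommmnoomnnmmoo$
  sorted[10] = noomnnmmoo$nommm
  sorted[11] = o$nommmnoomnnmmo
  sorted[12] = ommmnoomnnmmoo$n
  sorted[13] = omnnmmoo$nommmno
  sorted[14] = oo$nommmnoomnnmm
  sorted[15] = oomnnmmoo$nommmn
sorted[11] = o$nommmnoomnnmmo

Answer: o$nommmnoomnnmmo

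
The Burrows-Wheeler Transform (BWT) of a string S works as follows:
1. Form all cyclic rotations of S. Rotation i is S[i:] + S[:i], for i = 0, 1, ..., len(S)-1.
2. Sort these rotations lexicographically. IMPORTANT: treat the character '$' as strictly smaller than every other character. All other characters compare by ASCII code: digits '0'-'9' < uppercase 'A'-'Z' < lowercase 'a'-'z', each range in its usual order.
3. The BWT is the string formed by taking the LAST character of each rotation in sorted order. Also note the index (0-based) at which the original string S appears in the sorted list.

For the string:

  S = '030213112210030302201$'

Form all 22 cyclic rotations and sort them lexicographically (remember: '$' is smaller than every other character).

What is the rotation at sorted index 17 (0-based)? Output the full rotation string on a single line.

All 22 rotations (rotation i = S[i:]+S[:i]):
  rot[0] = 030213112210030302201$
  rot[1] = 30213112210030302201$0
  rot[2] = 0213112210030302201$03
  rot[3] = 213112210030302201$030
  rot[4] = 13112210030302201$0302
  rot[5] = 3112210030302201$03021
  rot[6] = 112210030302201$030213
  rot[7] = 12210030302201$0302131
  rot[8] = 2210030302201$03021311
  rot[9] = 210030302201$030213112
  rot[10] = 10030302201$0302131122
  rot[11] = 0030302201$03021311221
  rot[12] = 030302201$030213112210
  rot[13] = 30302201$0302131122100
  rot[14] = 0302201$03021311221003
  rot[15] = 302201$030213112210030
  rot[16] = 02201$0302131122100303
  rot[17] = 2201$03021311221003030
  rot[18] = 201$030213112210030302
  rot[19] = 01$0302131122100303022
  rot[20] = 1$03021311221003030220
  rot[21] = $030213112210030302201
Sorted (with $ < everything):
  sorted[0] = $030213112210030302201
  sorted[1] = 0030302201$03021311221
  sorted[2] = 01$0302131122100303022
  sorted[3] = 0213112210030302201$03
  sorted[4] = 02201$0302131122100303
  sorted[5] = 030213112210030302201$
  sorted[6] = 0302201$03021311221003
  sorted[7] = 030302201$030213112210
  sorted[8] = 1$03021311221003030220
  sorted[9] = 10030302201$0302131122
  sorted[10] = 112210030302201$030213
  sorted[11] = 12210030302201$0302131
  sorted[12] = 13112210030302201$0302
  sorted[13] = 201$030213112210030302
  sorted[14] = 210030302201$030213112
  sorted[15] = 213112210030302201$030
  sorted[16] = 2201$03021311221003030
  sorted[17] = 2210030302201$03021311
  sorted[18] = 30213112210030302201$0
  sorted[19] = 302201$030213112210030
  sorted[20] = 30302201$0302131122100
  sorted[21] = 3112210030302201$03021
sorted[17] = 2210030302201$03021311

Answer: 2210030302201$03021311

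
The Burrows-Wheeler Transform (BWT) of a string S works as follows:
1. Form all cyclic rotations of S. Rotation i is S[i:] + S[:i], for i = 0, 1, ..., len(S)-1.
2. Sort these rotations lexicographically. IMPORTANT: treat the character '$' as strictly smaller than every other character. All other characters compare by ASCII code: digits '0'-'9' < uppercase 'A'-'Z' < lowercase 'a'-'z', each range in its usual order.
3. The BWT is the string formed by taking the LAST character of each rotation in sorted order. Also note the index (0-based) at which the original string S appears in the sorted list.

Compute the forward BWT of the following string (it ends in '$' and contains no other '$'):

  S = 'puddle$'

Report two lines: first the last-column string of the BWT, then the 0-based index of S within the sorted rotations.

Answer: eudld$p
5

Derivation:
All 7 rotations (rotation i = S[i:]+S[:i]):
  rot[0] = puddle$
  rot[1] = uddle$p
  rot[2] = ddle$pu
  rot[3] = dle$pud
  rot[4] = le$pudd
  rot[5] = e$puddl
  rot[6] = $puddle
Sorted (with $ < everything):
  sorted[0] = $puddle  (last char: 'e')
  sorted[1] = ddle$pu  (last char: 'u')
  sorted[2] = dle$pud  (last char: 'd')
  sorted[3] = e$puddl  (last char: 'l')
  sorted[4] = le$pudd  (last char: 'd')
  sorted[5] = puddle$  (last char: '$')
  sorted[6] = uddle$p  (last char: 'p')
Last column: eudld$p
Original string S is at sorted index 5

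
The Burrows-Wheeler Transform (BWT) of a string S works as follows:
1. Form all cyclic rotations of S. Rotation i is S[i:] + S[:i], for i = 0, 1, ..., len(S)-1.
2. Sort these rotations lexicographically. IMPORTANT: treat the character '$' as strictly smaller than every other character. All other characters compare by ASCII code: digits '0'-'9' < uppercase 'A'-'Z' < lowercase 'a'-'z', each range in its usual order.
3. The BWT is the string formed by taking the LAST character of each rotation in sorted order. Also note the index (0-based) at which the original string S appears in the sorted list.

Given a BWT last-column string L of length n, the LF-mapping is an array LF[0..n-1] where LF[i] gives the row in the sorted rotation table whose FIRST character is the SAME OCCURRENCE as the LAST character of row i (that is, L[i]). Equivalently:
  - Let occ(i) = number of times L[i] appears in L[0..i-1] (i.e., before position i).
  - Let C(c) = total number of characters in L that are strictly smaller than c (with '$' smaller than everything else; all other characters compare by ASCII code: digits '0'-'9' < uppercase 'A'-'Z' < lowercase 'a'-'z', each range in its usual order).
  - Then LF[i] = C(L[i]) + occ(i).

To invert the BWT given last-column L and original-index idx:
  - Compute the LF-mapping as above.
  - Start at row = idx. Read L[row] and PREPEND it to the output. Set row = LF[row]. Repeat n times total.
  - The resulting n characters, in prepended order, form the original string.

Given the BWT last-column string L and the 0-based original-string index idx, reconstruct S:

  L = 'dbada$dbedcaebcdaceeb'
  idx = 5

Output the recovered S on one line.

Answer: baaaddccdbbdacebeeed$

Derivation:
LF mapping: 12 5 1 13 2 0 14 6 17 15 9 3 18 7 10 16 4 11 19 20 8
Walk LF starting at row 5, prepending L[row]:
  step 1: row=5, L[5]='$', prepend. Next row=LF[5]=0
  step 2: row=0, L[0]='d', prepend. Next row=LF[0]=12
  step 3: row=12, L[12]='e', prepend. Next row=LF[12]=18
  step 4: row=18, L[18]='e', prepend. Next row=LF[18]=19
  step 5: row=19, L[19]='e', prepend. Next row=LF[19]=20
  step 6: row=20, L[20]='b', prepend. Next row=LF[20]=8
  step 7: row=8, L[8]='e', prepend. Next row=LF[8]=17
  step 8: row=17, L[17]='c', prepend. Next row=LF[17]=11
  step 9: row=11, L[11]='a', prepend. Next row=LF[11]=3
  step 10: row=3, L[3]='d', prepend. Next row=LF[3]=13
  step 11: row=13, L[13]='b', prepend. Next row=LF[13]=7
  step 12: row=7, L[7]='b', prepend. Next row=LF[7]=6
  step 13: row=6, L[6]='d', prepend. Next row=LF[6]=14
  step 14: row=14, L[14]='c', prepend. Next row=LF[14]=10
  step 15: row=10, L[10]='c', prepend. Next row=LF[10]=9
  step 16: row=9, L[9]='d', prepend. Next row=LF[9]=15
  step 17: row=15, L[15]='d', prepend. Next row=LF[15]=16
  step 18: row=16, L[16]='a', prepend. Next row=LF[16]=4
  step 19: row=4, L[4]='a', prepend. Next row=LF[4]=2
  step 20: row=2, L[2]='a', prepend. Next row=LF[2]=1
  step 21: row=1, L[1]='b', prepend. Next row=LF[1]=5
Reversed output: baaaddccdbbdacebeeed$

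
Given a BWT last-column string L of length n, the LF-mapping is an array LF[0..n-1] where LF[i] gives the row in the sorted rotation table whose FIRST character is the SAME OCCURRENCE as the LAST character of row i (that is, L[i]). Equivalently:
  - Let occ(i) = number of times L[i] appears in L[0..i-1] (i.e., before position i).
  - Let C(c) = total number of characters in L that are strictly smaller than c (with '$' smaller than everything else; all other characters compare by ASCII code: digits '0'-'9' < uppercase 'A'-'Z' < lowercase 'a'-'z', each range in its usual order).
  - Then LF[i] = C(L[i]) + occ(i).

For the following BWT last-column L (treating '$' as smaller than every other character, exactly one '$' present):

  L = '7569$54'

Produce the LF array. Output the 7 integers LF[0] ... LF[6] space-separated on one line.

Answer: 5 2 4 6 0 3 1

Derivation:
Char counts: '$':1, '4':1, '5':2, '6':1, '7':1, '9':1
C (first-col start): C('$')=0, C('4')=1, C('5')=2, C('6')=4, C('7')=5, C('9')=6
L[0]='7': occ=0, LF[0]=C('7')+0=5+0=5
L[1]='5': occ=0, LF[1]=C('5')+0=2+0=2
L[2]='6': occ=0, LF[2]=C('6')+0=4+0=4
L[3]='9': occ=0, LF[3]=C('9')+0=6+0=6
L[4]='$': occ=0, LF[4]=C('$')+0=0+0=0
L[5]='5': occ=1, LF[5]=C('5')+1=2+1=3
L[6]='4': occ=0, LF[6]=C('4')+0=1+0=1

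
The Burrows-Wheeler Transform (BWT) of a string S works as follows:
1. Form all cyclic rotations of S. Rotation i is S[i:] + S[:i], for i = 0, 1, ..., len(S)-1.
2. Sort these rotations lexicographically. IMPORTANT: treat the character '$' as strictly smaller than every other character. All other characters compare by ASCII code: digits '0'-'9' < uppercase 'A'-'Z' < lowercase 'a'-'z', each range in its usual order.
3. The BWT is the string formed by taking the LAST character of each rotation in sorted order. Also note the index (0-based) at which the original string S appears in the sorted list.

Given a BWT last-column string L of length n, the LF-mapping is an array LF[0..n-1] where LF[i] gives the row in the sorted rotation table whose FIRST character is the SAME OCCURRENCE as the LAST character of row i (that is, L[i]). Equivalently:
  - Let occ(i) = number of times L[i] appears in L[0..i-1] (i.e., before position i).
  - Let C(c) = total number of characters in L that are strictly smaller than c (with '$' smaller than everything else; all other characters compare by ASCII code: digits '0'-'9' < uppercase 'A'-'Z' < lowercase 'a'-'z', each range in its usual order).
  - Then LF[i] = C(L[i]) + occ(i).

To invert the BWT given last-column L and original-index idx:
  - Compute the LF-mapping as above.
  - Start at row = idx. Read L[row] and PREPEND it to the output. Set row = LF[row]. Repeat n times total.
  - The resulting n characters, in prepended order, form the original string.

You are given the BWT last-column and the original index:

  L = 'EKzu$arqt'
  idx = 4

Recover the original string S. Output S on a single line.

Answer: quartzKE$

Derivation:
LF mapping: 1 2 8 7 0 3 5 4 6
Walk LF starting at row 4, prepending L[row]:
  step 1: row=4, L[4]='$', prepend. Next row=LF[4]=0
  step 2: row=0, L[0]='E', prepend. Next row=LF[0]=1
  step 3: row=1, L[1]='K', prepend. Next row=LF[1]=2
  step 4: row=2, L[2]='z', prepend. Next row=LF[2]=8
  step 5: row=8, L[8]='t', prepend. Next row=LF[8]=6
  step 6: row=6, L[6]='r', prepend. Next row=LF[6]=5
  step 7: row=5, L[5]='a', prepend. Next row=LF[5]=3
  step 8: row=3, L[3]='u', prepend. Next row=LF[3]=7
  step 9: row=7, L[7]='q', prepend. Next row=LF[7]=4
Reversed output: quartzKE$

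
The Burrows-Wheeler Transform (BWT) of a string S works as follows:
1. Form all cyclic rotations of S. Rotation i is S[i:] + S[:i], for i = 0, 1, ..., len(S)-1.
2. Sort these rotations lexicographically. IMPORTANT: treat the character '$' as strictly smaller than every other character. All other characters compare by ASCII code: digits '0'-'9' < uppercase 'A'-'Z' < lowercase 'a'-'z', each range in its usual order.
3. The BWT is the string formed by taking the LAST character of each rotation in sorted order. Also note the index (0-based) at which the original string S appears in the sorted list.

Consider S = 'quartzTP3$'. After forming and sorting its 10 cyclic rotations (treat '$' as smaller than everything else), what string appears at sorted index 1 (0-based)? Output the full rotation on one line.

All 10 rotations (rotation i = S[i:]+S[:i]):
  rot[0] = quartzTP3$
  rot[1] = uartzTP3$q
  rot[2] = artzTP3$qu
  rot[3] = rtzTP3$qua
  rot[4] = tzTP3$quar
  rot[5] = zTP3$quart
  rot[6] = TP3$quartz
  rot[7] = P3$quartzT
  rot[8] = 3$quartzTP
  rot[9] = $quartzTP3
Sorted (with $ < everything):
  sorted[0] = $quartzTP3
  sorted[1] = 3$quartzTP
  sorted[2] = P3$quartzT
  sorted[3] = TP3$quartz
  sorted[4] = artzTP3$qu
  sorted[5] = quartzTP3$
  sorted[6] = rtzTP3$qua
  sorted[7] = tzTP3$quar
  sorted[8] = uartzTP3$q
  sorted[9] = zTP3$quart
sorted[1] = 3$quartzTP

Answer: 3$quartzTP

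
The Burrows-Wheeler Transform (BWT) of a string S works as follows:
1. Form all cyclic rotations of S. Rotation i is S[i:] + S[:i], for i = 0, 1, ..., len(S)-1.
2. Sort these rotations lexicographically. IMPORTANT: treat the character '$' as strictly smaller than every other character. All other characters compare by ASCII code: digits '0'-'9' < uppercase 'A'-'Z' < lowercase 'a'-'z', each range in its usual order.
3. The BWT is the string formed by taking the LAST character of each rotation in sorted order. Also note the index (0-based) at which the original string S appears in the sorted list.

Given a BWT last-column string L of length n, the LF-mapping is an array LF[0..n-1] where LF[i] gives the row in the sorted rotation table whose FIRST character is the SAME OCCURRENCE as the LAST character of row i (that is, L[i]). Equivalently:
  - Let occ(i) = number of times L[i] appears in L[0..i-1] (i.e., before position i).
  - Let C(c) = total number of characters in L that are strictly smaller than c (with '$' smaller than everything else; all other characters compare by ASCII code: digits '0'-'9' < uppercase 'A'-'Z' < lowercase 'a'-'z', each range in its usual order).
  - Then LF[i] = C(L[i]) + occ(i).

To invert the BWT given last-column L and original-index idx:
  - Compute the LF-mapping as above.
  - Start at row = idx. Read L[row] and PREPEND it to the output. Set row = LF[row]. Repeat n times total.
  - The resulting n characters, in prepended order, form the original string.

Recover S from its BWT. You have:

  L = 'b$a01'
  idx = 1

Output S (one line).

LF mapping: 4 0 3 1 2
Walk LF starting at row 1, prepending L[row]:
  step 1: row=1, L[1]='$', prepend. Next row=LF[1]=0
  step 2: row=0, L[0]='b', prepend. Next row=LF[0]=4
  step 3: row=4, L[4]='1', prepend. Next row=LF[4]=2
  step 4: row=2, L[2]='a', prepend. Next row=LF[2]=3
  step 5: row=3, L[3]='0', prepend. Next row=LF[3]=1
Reversed output: 0a1b$

Answer: 0a1b$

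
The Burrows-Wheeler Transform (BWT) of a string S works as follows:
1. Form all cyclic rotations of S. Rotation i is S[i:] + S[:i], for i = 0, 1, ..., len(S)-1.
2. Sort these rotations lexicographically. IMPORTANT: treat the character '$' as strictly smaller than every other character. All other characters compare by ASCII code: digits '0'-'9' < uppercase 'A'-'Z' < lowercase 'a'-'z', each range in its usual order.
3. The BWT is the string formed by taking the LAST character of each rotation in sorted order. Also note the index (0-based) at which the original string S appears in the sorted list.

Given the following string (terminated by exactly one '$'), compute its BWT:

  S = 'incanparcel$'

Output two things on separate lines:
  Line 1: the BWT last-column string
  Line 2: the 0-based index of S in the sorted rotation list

Answer: lcpnrc$eiana
6

Derivation:
All 12 rotations (rotation i = S[i:]+S[:i]):
  rot[0] = incanparcel$
  rot[1] = ncanparcel$i
  rot[2] = canparcel$in
  rot[3] = anparcel$inc
  rot[4] = nparcel$inca
  rot[5] = parcel$incan
  rot[6] = arcel$incanp
  rot[7] = rcel$incanpa
  rot[8] = cel$incanpar
  rot[9] = el$incanparc
  rot[10] = l$incanparce
  rot[11] = $incanparcel
Sorted (with $ < everything):
  sorted[0] = $incanparcel  (last char: 'l')
  sorted[1] = anparcel$inc  (last char: 'c')
  sorted[2] = arcel$incanp  (last char: 'p')
  sorted[3] = canparcel$in  (last char: 'n')
  sorted[4] = cel$incanpar  (last char: 'r')
  sorted[5] = el$incanparc  (last char: 'c')
  sorted[6] = incanparcel$  (last char: '$')
  sorted[7] = l$incanparce  (last char: 'e')
  sorted[8] = ncanparcel$i  (last char: 'i')
  sorted[9] = nparcel$inca  (last char: 'a')
  sorted[10] = parcel$incan  (last char: 'n')
  sorted[11] = rcel$incanpa  (last char: 'a')
Last column: lcpnrc$eiana
Original string S is at sorted index 6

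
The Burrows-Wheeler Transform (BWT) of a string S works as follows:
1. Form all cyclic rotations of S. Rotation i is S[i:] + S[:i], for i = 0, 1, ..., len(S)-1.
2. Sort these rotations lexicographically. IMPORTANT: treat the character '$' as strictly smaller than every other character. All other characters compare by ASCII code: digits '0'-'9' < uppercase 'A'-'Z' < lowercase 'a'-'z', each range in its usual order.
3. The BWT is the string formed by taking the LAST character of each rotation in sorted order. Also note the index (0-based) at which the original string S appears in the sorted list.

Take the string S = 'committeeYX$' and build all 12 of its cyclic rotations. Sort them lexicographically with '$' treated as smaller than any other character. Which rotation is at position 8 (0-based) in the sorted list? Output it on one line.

All 12 rotations (rotation i = S[i:]+S[:i]):
  rot[0] = committeeYX$
  rot[1] = ommitteeYX$c
  rot[2] = mmitteeYX$co
  rot[3] = mitteeYX$com
  rot[4] = itteeYX$comm
  rot[5] = tteeYX$commi
  rot[6] = teeYX$commit
  rot[7] = eeYX$committ
  rot[8] = eYX$committe
  rot[9] = YX$committee
  rot[10] = X$committeeY
  rot[11] = $committeeYX
Sorted (with $ < everything):
  sorted[0] = $committeeYX
  sorted[1] = X$committeeY
  sorted[2] = YX$committee
  sorted[3] = committeeYX$
  sorted[4] = eYX$committe
  sorted[5] = eeYX$committ
  sorted[6] = itteeYX$comm
  sorted[7] = mitteeYX$com
  sorted[8] = mmitteeYX$co
  sorted[9] = ommitteeYX$c
  sorted[10] = teeYX$commit
  sorted[11] = tteeYX$commi
sorted[8] = mmitteeYX$co

Answer: mmitteeYX$co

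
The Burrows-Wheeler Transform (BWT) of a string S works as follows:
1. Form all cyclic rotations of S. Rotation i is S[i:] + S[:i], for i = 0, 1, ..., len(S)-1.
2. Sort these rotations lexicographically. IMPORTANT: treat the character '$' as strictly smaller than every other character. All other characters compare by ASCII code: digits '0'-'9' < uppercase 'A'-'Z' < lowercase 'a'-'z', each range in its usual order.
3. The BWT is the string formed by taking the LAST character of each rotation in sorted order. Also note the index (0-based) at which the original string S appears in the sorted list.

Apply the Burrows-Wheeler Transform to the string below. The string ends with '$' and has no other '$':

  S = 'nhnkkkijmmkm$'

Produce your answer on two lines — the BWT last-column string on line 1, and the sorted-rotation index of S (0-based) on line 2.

Answer: mnkikknmkmj$h
11

Derivation:
All 13 rotations (rotation i = S[i:]+S[:i]):
  rot[0] = nhnkkkijmmkm$
  rot[1] = hnkkkijmmkm$n
  rot[2] = nkkkijmmkm$nh
  rot[3] = kkkijmmkm$nhn
  rot[4] = kkijmmkm$nhnk
  rot[5] = kijmmkm$nhnkk
  rot[6] = ijmmkm$nhnkkk
  rot[7] = jmmkm$nhnkkki
  rot[8] = mmkm$nhnkkkij
  rot[9] = mkm$nhnkkkijm
  rot[10] = km$nhnkkkijmm
  rot[11] = m$nhnkkkijmmk
  rot[12] = $nhnkkkijmmkm
Sorted (with $ < everything):
  sorted[0] = $nhnkkkijmmkm  (last char: 'm')
  sorted[1] = hnkkkijmmkm$n  (last char: 'n')
  sorted[2] = ijmmkm$nhnkkk  (last char: 'k')
  sorted[3] = jmmkm$nhnkkki  (last char: 'i')
  sorted[4] = kijmmkm$nhnkk  (last char: 'k')
  sorted[5] = kkijmmkm$nhnk  (last char: 'k')
  sorted[6] = kkkijmmkm$nhn  (last char: 'n')
  sorted[7] = km$nhnkkkijmm  (last char: 'm')
  sorted[8] = m$nhnkkkijmmk  (last char: 'k')
  sorted[9] = mkm$nhnkkkijm  (last char: 'm')
  sorted[10] = mmkm$nhnkkkij  (last char: 'j')
  sorted[11] = nhnkkkijmmkm$  (last char: '$')
  sorted[12] = nkkkijmmkm$nh  (last char: 'h')
Last column: mnkikknmkmj$h
Original string S is at sorted index 11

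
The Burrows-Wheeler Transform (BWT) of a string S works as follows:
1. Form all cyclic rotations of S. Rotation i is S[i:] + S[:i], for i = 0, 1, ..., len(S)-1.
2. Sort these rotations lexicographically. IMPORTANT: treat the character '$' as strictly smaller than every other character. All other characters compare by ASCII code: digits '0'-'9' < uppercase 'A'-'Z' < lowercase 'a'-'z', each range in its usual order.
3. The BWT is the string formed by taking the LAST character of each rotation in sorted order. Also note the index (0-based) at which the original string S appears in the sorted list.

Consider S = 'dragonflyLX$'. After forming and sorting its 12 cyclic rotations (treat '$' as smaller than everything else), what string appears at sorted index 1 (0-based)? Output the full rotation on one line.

All 12 rotations (rotation i = S[i:]+S[:i]):
  rot[0] = dragonflyLX$
  rot[1] = ragonflyLX$d
  rot[2] = agonflyLX$dr
  rot[3] = gonflyLX$dra
  rot[4] = onflyLX$drag
  rot[5] = nflyLX$drago
  rot[6] = flyLX$dragon
  rot[7] = lyLX$dragonf
  rot[8] = yLX$dragonfl
  rot[9] = LX$dragonfly
  rot[10] = X$dragonflyL
  rot[11] = $dragonflyLX
Sorted (with $ < everything):
  sorted[0] = $dragonflyLX
  sorted[1] = LX$dragonfly
  sorted[2] = X$dragonflyL
  sorted[3] = agonflyLX$dr
  sorted[4] = dragonflyLX$
  sorted[5] = flyLX$dragon
  sorted[6] = gonflyLX$dra
  sorted[7] = lyLX$dragonf
  sorted[8] = nflyLX$drago
  sorted[9] = onflyLX$drag
  sorted[10] = ragonflyLX$d
  sorted[11] = yLX$dragonfl
sorted[1] = LX$dragonfly

Answer: LX$dragonfly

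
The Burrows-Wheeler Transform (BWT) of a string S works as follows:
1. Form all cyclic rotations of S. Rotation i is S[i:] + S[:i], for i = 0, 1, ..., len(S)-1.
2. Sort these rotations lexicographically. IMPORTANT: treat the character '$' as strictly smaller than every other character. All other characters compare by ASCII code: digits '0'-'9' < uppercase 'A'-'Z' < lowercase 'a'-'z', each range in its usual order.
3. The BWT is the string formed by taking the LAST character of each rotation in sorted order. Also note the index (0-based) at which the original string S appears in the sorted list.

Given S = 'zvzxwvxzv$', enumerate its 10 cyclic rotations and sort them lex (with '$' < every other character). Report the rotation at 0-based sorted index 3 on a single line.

Answer: vzxwvxzv$z

Derivation:
All 10 rotations (rotation i = S[i:]+S[:i]):
  rot[0] = zvzxwvxzv$
  rot[1] = vzxwvxzv$z
  rot[2] = zxwvxzv$zv
  rot[3] = xwvxzv$zvz
  rot[4] = wvxzv$zvzx
  rot[5] = vxzv$zvzxw
  rot[6] = xzv$zvzxwv
  rot[7] = zv$zvzxwvx
  rot[8] = v$zvzxwvxz
  rot[9] = $zvzxwvxzv
Sorted (with $ < everything):
  sorted[0] = $zvzxwvxzv
  sorted[1] = v$zvzxwvxz
  sorted[2] = vxzv$zvzxw
  sorted[3] = vzxwvxzv$z
  sorted[4] = wvxzv$zvzx
  sorted[5] = xwvxzv$zvz
  sorted[6] = xzv$zvzxwv
  sorted[7] = zv$zvzxwvx
  sorted[8] = zvzxwvxzv$
  sorted[9] = zxwvxzv$zv
sorted[3] = vzxwvxzv$z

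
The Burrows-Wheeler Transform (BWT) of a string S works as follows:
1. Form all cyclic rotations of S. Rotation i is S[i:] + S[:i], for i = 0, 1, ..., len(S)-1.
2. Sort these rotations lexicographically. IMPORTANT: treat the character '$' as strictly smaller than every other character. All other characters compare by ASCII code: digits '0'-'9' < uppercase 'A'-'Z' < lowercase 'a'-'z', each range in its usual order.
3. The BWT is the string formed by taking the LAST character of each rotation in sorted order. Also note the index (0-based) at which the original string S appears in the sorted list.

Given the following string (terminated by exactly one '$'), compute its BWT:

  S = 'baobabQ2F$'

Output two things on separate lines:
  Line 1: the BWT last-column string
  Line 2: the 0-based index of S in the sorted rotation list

Answer: FQ2bbbao$a
8

Derivation:
All 10 rotations (rotation i = S[i:]+S[:i]):
  rot[0] = baobabQ2F$
  rot[1] = aobabQ2F$b
  rot[2] = obabQ2F$ba
  rot[3] = babQ2F$bao
  rot[4] = abQ2F$baob
  rot[5] = bQ2F$baoba
  rot[6] = Q2F$baobab
  rot[7] = 2F$baobabQ
  rot[8] = F$baobabQ2
  rot[9] = $baobabQ2F
Sorted (with $ < everything):
  sorted[0] = $baobabQ2F  (last char: 'F')
  sorted[1] = 2F$baobabQ  (last char: 'Q')
  sorted[2] = F$baobabQ2  (last char: '2')
  sorted[3] = Q2F$baobab  (last char: 'b')
  sorted[4] = abQ2F$baob  (last char: 'b')
  sorted[5] = aobabQ2F$b  (last char: 'b')
  sorted[6] = bQ2F$baoba  (last char: 'a')
  sorted[7] = babQ2F$bao  (last char: 'o')
  sorted[8] = baobabQ2F$  (last char: '$')
  sorted[9] = obabQ2F$ba  (last char: 'a')
Last column: FQ2bbbao$a
Original string S is at sorted index 8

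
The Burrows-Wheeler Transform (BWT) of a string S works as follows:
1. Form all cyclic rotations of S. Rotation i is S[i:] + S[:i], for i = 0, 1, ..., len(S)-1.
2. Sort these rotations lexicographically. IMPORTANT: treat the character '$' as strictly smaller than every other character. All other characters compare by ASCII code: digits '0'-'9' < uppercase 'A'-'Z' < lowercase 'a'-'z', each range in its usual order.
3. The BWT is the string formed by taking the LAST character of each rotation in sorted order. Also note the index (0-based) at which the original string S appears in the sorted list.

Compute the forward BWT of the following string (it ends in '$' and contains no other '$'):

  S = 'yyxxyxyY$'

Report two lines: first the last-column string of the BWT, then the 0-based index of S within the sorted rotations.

All 9 rotations (rotation i = S[i:]+S[:i]):
  rot[0] = yyxxyxyY$
  rot[1] = yxxyxyY$y
  rot[2] = xxyxyY$yy
  rot[3] = xyxyY$yyx
  rot[4] = yxyY$yyxx
  rot[5] = xyY$yyxxy
  rot[6] = yY$yyxxyx
  rot[7] = Y$yyxxyxy
  rot[8] = $yyxxyxyY
Sorted (with $ < everything):
  sorted[0] = $yyxxyxyY  (last char: 'Y')
  sorted[1] = Y$yyxxyxy  (last char: 'y')
  sorted[2] = xxyxyY$yy  (last char: 'y')
  sorted[3] = xyY$yyxxy  (last char: 'y')
  sorted[4] = xyxyY$yyx  (last char: 'x')
  sorted[5] = yY$yyxxyx  (last char: 'x')
  sorted[6] = yxxyxyY$y  (last char: 'y')
  sorted[7] = yxyY$yyxx  (last char: 'x')
  sorted[8] = yyxxyxyY$  (last char: '$')
Last column: Yyyyxxyx$
Original string S is at sorted index 8

Answer: Yyyyxxyx$
8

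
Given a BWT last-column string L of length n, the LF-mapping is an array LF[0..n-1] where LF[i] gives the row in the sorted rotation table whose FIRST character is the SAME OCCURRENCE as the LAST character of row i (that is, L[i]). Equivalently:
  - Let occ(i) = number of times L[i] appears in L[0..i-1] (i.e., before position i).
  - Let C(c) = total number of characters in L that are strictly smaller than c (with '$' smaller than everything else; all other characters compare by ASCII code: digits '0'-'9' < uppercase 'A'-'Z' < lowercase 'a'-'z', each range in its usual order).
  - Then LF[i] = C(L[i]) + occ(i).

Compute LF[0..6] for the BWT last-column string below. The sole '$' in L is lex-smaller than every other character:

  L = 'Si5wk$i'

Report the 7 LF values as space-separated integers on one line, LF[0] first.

Answer: 2 3 1 6 5 0 4

Derivation:
Char counts: '$':1, '5':1, 'S':1, 'i':2, 'k':1, 'w':1
C (first-col start): C('$')=0, C('5')=1, C('S')=2, C('i')=3, C('k')=5, C('w')=6
L[0]='S': occ=0, LF[0]=C('S')+0=2+0=2
L[1]='i': occ=0, LF[1]=C('i')+0=3+0=3
L[2]='5': occ=0, LF[2]=C('5')+0=1+0=1
L[3]='w': occ=0, LF[3]=C('w')+0=6+0=6
L[4]='k': occ=0, LF[4]=C('k')+0=5+0=5
L[5]='$': occ=0, LF[5]=C('$')+0=0+0=0
L[6]='i': occ=1, LF[6]=C('i')+1=3+1=4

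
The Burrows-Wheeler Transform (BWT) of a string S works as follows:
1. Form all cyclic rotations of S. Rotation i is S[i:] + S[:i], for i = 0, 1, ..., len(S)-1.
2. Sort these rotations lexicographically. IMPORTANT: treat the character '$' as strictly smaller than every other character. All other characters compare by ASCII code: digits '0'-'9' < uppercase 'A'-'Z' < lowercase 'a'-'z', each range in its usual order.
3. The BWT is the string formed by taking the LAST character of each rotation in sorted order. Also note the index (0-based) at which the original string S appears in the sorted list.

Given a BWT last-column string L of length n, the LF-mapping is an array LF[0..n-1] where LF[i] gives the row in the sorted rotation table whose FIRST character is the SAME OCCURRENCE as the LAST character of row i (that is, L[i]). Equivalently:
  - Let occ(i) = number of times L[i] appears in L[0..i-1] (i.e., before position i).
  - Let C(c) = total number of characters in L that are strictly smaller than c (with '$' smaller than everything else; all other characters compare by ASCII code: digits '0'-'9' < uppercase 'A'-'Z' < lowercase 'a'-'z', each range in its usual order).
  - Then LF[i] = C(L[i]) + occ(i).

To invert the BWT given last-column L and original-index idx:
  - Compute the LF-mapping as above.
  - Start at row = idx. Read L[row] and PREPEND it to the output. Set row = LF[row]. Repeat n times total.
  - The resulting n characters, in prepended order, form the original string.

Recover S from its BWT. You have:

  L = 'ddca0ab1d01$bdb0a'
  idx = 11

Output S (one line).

Answer: bd01a1bc0ba0dadd$

Derivation:
LF mapping: 13 14 12 6 1 7 9 4 15 2 5 0 10 16 11 3 8
Walk LF starting at row 11, prepending L[row]:
  step 1: row=11, L[11]='$', prepend. Next row=LF[11]=0
  step 2: row=0, L[0]='d', prepend. Next row=LF[0]=13
  step 3: row=13, L[13]='d', prepend. Next row=LF[13]=16
  step 4: row=16, L[16]='a', prepend. Next row=LF[16]=8
  step 5: row=8, L[8]='d', prepend. Next row=LF[8]=15
  step 6: row=15, L[15]='0', prepend. Next row=LF[15]=3
  step 7: row=3, L[3]='a', prepend. Next row=LF[3]=6
  step 8: row=6, L[6]='b', prepend. Next row=LF[6]=9
  step 9: row=9, L[9]='0', prepend. Next row=LF[9]=2
  step 10: row=2, L[2]='c', prepend. Next row=LF[2]=12
  step 11: row=12, L[12]='b', prepend. Next row=LF[12]=10
  step 12: row=10, L[10]='1', prepend. Next row=LF[10]=5
  step 13: row=5, L[5]='a', prepend. Next row=LF[5]=7
  step 14: row=7, L[7]='1', prepend. Next row=LF[7]=4
  step 15: row=4, L[4]='0', prepend. Next row=LF[4]=1
  step 16: row=1, L[1]='d', prepend. Next row=LF[1]=14
  step 17: row=14, L[14]='b', prepend. Next row=LF[14]=11
Reversed output: bd01a1bc0ba0dadd$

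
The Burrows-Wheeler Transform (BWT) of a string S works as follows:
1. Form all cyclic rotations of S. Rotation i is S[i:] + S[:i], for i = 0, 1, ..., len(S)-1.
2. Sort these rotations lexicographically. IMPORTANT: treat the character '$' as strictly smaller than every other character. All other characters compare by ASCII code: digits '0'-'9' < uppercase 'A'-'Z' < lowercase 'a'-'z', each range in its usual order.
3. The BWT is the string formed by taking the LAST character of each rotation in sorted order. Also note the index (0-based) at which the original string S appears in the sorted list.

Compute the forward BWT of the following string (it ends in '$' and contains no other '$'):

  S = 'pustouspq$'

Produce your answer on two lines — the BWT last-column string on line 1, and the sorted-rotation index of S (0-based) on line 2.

Answer: qts$puusop
3

Derivation:
All 10 rotations (rotation i = S[i:]+S[:i]):
  rot[0] = pustouspq$
  rot[1] = ustouspq$p
  rot[2] = stouspq$pu
  rot[3] = touspq$pus
  rot[4] = ouspq$pust
  rot[5] = uspq$pusto
  rot[6] = spq$pustou
  rot[7] = pq$pustous
  rot[8] = q$pustousp
  rot[9] = $pustouspq
Sorted (with $ < everything):
  sorted[0] = $pustouspq  (last char: 'q')
  sorted[1] = ouspq$pust  (last char: 't')
  sorted[2] = pq$pustous  (last char: 's')
  sorted[3] = pustouspq$  (last char: '$')
  sorted[4] = q$pustousp  (last char: 'p')
  sorted[5] = spq$pustou  (last char: 'u')
  sorted[6] = stouspq$pu  (last char: 'u')
  sorted[7] = touspq$pus  (last char: 's')
  sorted[8] = uspq$pusto  (last char: 'o')
  sorted[9] = ustouspq$p  (last char: 'p')
Last column: qts$puusop
Original string S is at sorted index 3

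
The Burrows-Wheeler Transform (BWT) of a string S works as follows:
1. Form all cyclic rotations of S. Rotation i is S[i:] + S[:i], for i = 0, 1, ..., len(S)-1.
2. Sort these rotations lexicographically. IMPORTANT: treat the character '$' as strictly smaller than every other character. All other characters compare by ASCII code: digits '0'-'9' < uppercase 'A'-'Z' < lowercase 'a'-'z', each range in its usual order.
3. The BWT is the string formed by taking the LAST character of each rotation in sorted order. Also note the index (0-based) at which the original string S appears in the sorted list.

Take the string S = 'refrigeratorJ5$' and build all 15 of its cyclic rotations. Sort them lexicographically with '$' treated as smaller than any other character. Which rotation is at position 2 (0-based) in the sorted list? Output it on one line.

All 15 rotations (rotation i = S[i:]+S[:i]):
  rot[0] = refrigeratorJ5$
  rot[1] = efrigeratorJ5$r
  rot[2] = frigeratorJ5$re
  rot[3] = rigeratorJ5$ref
  rot[4] = igeratorJ5$refr
  rot[5] = geratorJ5$refri
  rot[6] = eratorJ5$refrig
  rot[7] = ratorJ5$refrige
  rot[8] = atorJ5$refriger
  rot[9] = torJ5$refrigera
  rot[10] = orJ5$refrigerat
  rot[11] = rJ5$refrigerato
  rot[12] = J5$refrigerator
  rot[13] = 5$refrigeratorJ
  rot[14] = $refrigeratorJ5
Sorted (with $ < everything):
  sorted[0] = $refrigeratorJ5
  sorted[1] = 5$refrigeratorJ
  sorted[2] = J5$refrigerator
  sorted[3] = atorJ5$refriger
  sorted[4] = efrigeratorJ5$r
  sorted[5] = eratorJ5$refrig
  sorted[6] = frigeratorJ5$re
  sorted[7] = geratorJ5$refri
  sorted[8] = igeratorJ5$refr
  sorted[9] = orJ5$refrigerat
  sorted[10] = rJ5$refrigerato
  sorted[11] = ratorJ5$refrige
  sorted[12] = refrigeratorJ5$
  sorted[13] = rigeratorJ5$ref
  sorted[14] = torJ5$refrigera
sorted[2] = J5$refrigerator

Answer: J5$refrigerator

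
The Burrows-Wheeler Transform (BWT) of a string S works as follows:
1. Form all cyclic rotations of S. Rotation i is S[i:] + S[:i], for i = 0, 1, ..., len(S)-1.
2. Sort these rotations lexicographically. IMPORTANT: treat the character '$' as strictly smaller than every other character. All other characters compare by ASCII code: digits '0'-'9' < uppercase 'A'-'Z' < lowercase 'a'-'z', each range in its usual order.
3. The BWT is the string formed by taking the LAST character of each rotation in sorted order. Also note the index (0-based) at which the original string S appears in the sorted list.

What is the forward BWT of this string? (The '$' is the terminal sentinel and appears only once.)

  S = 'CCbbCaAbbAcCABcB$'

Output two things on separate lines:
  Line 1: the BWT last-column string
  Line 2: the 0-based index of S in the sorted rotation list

All 17 rotations (rotation i = S[i:]+S[:i]):
  rot[0] = CCbbCaAbbAcCABcB$
  rot[1] = CbbCaAbbAcCABcB$C
  rot[2] = bbCaAbbAcCABcB$CC
  rot[3] = bCaAbbAcCABcB$CCb
  rot[4] = CaAbbAcCABcB$CCbb
  rot[5] = aAbbAcCABcB$CCbbC
  rot[6] = AbbAcCABcB$CCbbCa
  rot[7] = bbAcCABcB$CCbbCaA
  rot[8] = bAcCABcB$CCbbCaAb
  rot[9] = AcCABcB$CCbbCaAbb
  rot[10] = cCABcB$CCbbCaAbbA
  rot[11] = CABcB$CCbbCaAbbAc
  rot[12] = ABcB$CCbbCaAbbAcC
  rot[13] = BcB$CCbbCaAbbAcCA
  rot[14] = cB$CCbbCaAbbAcCAB
  rot[15] = B$CCbbCaAbbAcCABc
  rot[16] = $CCbbCaAbbAcCABcB
Sorted (with $ < everything):
  sorted[0] = $CCbbCaAbbAcCABcB  (last char: 'B')
  sorted[1] = ABcB$CCbbCaAbbAcC  (last char: 'C')
  sorted[2] = AbbAcCABcB$CCbbCa  (last char: 'a')
  sorted[3] = AcCABcB$CCbbCaAbb  (last char: 'b')
  sorted[4] = B$CCbbCaAbbAcCABc  (last char: 'c')
  sorted[5] = BcB$CCbbCaAbbAcCA  (last char: 'A')
  sorted[6] = CABcB$CCbbCaAbbAc  (last char: 'c')
  sorted[7] = CCbbCaAbbAcCABcB$  (last char: '$')
  sorted[8] = CaAbbAcCABcB$CCbb  (last char: 'b')
  sorted[9] = CbbCaAbbAcCABcB$C  (last char: 'C')
  sorted[10] = aAbbAcCABcB$CCbbC  (last char: 'C')
  sorted[11] = bAcCABcB$CCbbCaAb  (last char: 'b')
  sorted[12] = bCaAbbAcCABcB$CCb  (last char: 'b')
  sorted[13] = bbAcCABcB$CCbbCaA  (last char: 'A')
  sorted[14] = bbCaAbbAcCABcB$CC  (last char: 'C')
  sorted[15] = cB$CCbbCaAbbAcCAB  (last char: 'B')
  sorted[16] = cCABcB$CCbbCaAbbA  (last char: 'A')
Last column: BCabcAc$bCCbbACBA
Original string S is at sorted index 7

Answer: BCabcAc$bCCbbACBA
7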